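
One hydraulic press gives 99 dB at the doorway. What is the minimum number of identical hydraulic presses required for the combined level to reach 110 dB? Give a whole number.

The shortfall is 110 − 99 = 11.0 dB, and N units add 10·log₁₀ N, so need 10·log₁₀ N ≥ 11.0.
N ≥ 10^(11.0/10) = 12.589, so N = 13.

13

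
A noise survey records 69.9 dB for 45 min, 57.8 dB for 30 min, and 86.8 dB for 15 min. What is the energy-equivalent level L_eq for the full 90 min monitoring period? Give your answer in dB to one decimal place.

79.3 dB

The energy average is taken in the linear domain: L_eq = 10·log₁₀[(Σ tᵢ·10^(Lᵢ/10))/T], T = 90 min.
Σ tᵢ·10^(Lᵢ/10) = 45·10^(69.9/10) + 30·10^(57.8/10) + 15·10^(86.8/10) = 7.637e+09.
L_eq = 10·log₁₀(7.637e+09/90) = 79.29 dB.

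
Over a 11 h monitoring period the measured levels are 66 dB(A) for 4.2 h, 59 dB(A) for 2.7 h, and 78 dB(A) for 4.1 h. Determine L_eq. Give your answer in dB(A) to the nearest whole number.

L_eq = 10·log₁₀[(1/T)·Σ tᵢ·10^(Lᵢ/10)] with T = 11 h.
Σ tᵢ·10^(Lᵢ/10) = 4.2·10^(66/10) + 2.7·10^(59/10) + 4.1·10^(78/10) = 2.776e+08.
L_eq = 10·log₁₀(2.776e+08/11) = 74.02 dB(A).

74 dB(A)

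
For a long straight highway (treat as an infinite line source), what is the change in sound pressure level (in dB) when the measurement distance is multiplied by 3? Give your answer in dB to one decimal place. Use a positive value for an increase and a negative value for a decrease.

With cylindrical spreading the level changes by −10·log₁₀(r₂/r₁).
ΔL = −10·log₁₀(3) = -4.77 dB.

-4.8 dB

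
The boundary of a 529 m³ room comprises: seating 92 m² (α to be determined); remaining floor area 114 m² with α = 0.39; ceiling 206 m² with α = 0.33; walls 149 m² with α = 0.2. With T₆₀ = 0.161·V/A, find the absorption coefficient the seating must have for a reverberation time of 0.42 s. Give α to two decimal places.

0.66

A = 0.161·V/T₆₀ = 0.161·529/0.42 = 202.78 m² sabins.
Absorption from the other surfaces = 114·0.39 + 206·0.33 + 149·0.2 = 142.24 m², so the seating must supply 60.54 m² over 92 m².
α = 60.54/92 = 0.658.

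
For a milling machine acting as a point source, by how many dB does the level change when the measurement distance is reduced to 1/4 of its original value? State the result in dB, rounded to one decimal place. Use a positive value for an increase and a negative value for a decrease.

With spherical spreading the level changes by −20·log₁₀(r₂/r₁).
ΔL = −20·log₁₀(0.25) = +12.04 dB.

+12.0 dB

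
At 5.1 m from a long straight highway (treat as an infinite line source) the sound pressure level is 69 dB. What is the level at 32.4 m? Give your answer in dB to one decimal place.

Cylindrical spreading from a line source gives a 10·log₁₀(r₂/r₁) drop.
L₂ = 69 − 10·log₁₀(32.4/5.1) = 69 − 8.030 = 60.97 dB.

61.0 dB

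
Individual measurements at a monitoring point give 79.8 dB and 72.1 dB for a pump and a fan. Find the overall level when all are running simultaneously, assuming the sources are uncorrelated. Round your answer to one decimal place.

Incoherent sources combine by intensity addition: L_total = 10·log₁₀(Σ 10^(L_i/10)).
Σ 10^(L/10) = 10^(79.8/10) + 10^(72.1/10) = 1.117e+08.
L_total = 10·log₁₀(1.117e+08) = 80.48 dB.

80.5 dB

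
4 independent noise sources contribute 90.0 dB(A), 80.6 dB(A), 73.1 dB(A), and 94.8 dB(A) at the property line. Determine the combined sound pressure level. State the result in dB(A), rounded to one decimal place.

Incoherent sources combine by intensity addition: L_total = 10·log₁₀(Σ 10^(L_i/10)).
Σ 10^(L/10) = 10^(90.0/10) + 10^(80.6/10) + 10^(73.1/10) + 10^(94.8/10) = 4.155e+09.
L_total = 10·log₁₀(4.155e+09) = 96.19 dB(A).

96.2 dB(A)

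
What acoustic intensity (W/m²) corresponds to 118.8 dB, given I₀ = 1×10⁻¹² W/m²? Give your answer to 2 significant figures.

0.76 W/m²

L = 10·log₁₀(I/I₀) ⇒ I = I₀·10^(L/10) = 10⁻¹² × 10^11.88.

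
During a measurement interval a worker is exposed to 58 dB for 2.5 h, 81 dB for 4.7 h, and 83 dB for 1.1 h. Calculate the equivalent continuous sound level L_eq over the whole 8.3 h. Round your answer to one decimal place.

79.9 dB

L_eq = 10·log₁₀[(1/T)·Σ tᵢ·10^(Lᵢ/10)] with T = 8.3 h.
Σ tᵢ·10^(Lᵢ/10) = 2.5·10^(58/10) + 4.7·10^(81/10) + 1.1·10^(83/10) = 8.128e+08.
L_eq = 10·log₁₀(8.128e+08/8.3) = 79.91 dB.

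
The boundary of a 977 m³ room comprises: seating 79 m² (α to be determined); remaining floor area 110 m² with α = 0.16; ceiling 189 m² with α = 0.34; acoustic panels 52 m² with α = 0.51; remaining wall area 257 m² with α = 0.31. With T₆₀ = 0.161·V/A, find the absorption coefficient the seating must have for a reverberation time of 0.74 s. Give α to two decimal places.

0.31

Required total absorption A = 0.161·977/0.74 = 212.56 m².
Absorption from the other surfaces = 110·0.16 + 189·0.34 + 52·0.51 + 257·0.31 = 188.05 m², so the seating must supply 24.51 m² over 79 m².
α = 24.51/79 = 0.310.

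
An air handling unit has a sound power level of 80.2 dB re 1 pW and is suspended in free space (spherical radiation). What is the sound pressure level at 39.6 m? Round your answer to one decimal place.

The power spreads over a sphere of area 4π·r², so L_p = L_w − 10·log₁₀(4π·r²).
4π·r² = 1.971e+04 m², 10·log₁₀ of that is 42.946 dB.
L_p = 80.2 − 42.946 = 37.25 dB.

37.3 dB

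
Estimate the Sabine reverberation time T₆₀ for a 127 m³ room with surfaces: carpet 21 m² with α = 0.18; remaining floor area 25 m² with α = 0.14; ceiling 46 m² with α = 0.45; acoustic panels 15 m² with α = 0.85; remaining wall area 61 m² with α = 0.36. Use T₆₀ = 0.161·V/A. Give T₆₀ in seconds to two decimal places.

0.33 s

Total absorption A = 21·0.18 + 25·0.14 + 46·0.45 + 15·0.85 + 61·0.36 = 62.69 m² sabins.
T₆₀ = 0.161·V/A = 0.161·127/62.69 = 0.326 s.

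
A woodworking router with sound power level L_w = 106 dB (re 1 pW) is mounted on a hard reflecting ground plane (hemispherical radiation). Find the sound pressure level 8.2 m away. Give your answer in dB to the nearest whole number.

80 dB

The power spreads over a hemisphere of area 2π·r², so L_p = L_w − 10·log₁₀(2π·r²).
2π·r² = 422.5 m², 10·log₁₀ of that is 26.258 dB.
L_p = 106 − 26.258 = 79.74 dB.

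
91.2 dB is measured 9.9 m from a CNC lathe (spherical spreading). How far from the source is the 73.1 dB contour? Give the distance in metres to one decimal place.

79.5 m

The 18.1 dB drop corresponds to a distance ratio of 10^(18.1/20) for a point source.
r₂ = 9.9·10^((91.2−73.1)/20) = 9.9·10^(18.1/20) = 79.55 m.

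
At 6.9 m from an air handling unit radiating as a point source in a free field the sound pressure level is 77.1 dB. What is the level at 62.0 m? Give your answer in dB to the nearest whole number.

Spherical spreading from a point source gives a 20·log₁₀(r₂/r₁) drop.
L₂ = 77.1 − 20·log₁₀(62.0/6.9) = 77.1 − 19.071 = 58.03 dB.

58 dB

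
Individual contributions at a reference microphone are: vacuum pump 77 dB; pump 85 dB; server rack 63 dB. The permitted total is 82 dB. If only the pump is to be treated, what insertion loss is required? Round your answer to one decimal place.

Everything except the pump sums to 10^(77/10) + 10^(63/10) = 5.211e+07 in linear terms, 77.17 dB.
To meet 82 dB overall, the treated pump may contribute at most 10^(82/10) − 5.211e+07 = 1.064e+08, i.e. 80.27 dB.
So the pump must be reduced from 85 to 80.27 dB: IL = 4.73 dB.

4.7 dB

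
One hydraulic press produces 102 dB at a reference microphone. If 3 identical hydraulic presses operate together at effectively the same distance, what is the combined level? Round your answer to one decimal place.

106.8 dB

L_total = L₁ + 10·log₁₀ N for N identical incoherent sources.
L_total = 102 + 10·log₁₀(3) = 102 + 4.771 = 106.77 dB.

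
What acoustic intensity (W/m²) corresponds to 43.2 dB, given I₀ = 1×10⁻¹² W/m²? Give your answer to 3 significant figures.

L = 10·log₁₀(I/I₀) ⇒ I = I₀·10^(L/10) = 10⁻¹² × 10^4.32.

2.09e-08 W/m²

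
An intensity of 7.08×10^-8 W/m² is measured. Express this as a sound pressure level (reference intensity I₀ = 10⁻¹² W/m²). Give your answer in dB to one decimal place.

48.5 dB

I/I₀ = 7.08×10^-8/10⁻¹² = 7.08×10^4, and L = 10·log₁₀(I/I₀).
L = 10·(0.8500 + 4) = 48.50 dB.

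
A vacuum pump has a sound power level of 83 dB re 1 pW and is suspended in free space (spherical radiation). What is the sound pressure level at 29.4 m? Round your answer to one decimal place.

Free-field spherical radiation: L_p = L_w − 10·log₁₀(4π·r²), r = 29.4 m.
4π·r² = 1.086e+04 m², 10·log₁₀ of that is 40.359 dB.
L_p = 83 − 40.359 = 42.64 dB.

42.6 dB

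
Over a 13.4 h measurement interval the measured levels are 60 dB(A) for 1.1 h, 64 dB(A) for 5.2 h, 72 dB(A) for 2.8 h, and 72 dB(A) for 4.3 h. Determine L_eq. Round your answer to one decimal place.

69.8 dB(A)

Weight each interval's intensity by its duration and average over T = 13.4 h:
Σ tᵢ·10^(Lᵢ/10) = 1.1·10^(60/10) + 5.2·10^(64/10) + 2.8·10^(72/10) + 4.3·10^(72/10) = 1.267e+08.
L_eq = 10·log₁₀(1.267e+08/13.4) = 69.76 dB(A).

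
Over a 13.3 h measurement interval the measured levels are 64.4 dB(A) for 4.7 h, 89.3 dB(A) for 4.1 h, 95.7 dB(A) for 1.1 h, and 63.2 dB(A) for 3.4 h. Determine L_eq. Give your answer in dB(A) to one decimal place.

L_eq = 10·log₁₀[(1/T)·Σ tᵢ·10^(Lᵢ/10)] with T = 13.3 h.
Σ tᵢ·10^(Lᵢ/10) = 4.7·10^(64.4/10) + 4.1·10^(89.3/10) + 1.1·10^(95.7/10) + 3.4·10^(63.2/10) = 7.597e+09.
L_eq = 10·log₁₀(7.597e+09/13.3) = 87.57 dB(A).

87.6 dB(A)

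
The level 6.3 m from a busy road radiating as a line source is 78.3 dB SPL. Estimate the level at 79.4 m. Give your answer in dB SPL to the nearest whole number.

67 dB SPL

For a line source, L₂ = L₁ − 10·log₁₀(r₂/r₁).
L₂ = 78.3 − 10·log₁₀(79.4/6.3) = 78.3 − 11.005 = 67.30 dB SPL.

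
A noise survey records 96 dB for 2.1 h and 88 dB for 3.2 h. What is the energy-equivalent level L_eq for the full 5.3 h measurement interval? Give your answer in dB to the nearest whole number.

The energy average is taken in the linear domain: L_eq = 10·log₁₀[(Σ tᵢ·10^(Lᵢ/10))/T], T = 5.3 h.
Σ tᵢ·10^(Lᵢ/10) = 2.1·10^(96/10) + 3.2·10^(88/10) = 1.038e+10.
L_eq = 10·log₁₀(1.038e+10/5.3) = 92.92 dB.

93 dB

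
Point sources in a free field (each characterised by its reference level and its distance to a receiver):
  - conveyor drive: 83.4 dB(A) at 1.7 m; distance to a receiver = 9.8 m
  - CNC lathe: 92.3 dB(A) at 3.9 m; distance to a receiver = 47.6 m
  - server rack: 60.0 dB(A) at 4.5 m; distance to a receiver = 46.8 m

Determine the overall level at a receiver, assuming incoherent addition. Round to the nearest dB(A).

73 dB(A)

First find each source's level at the receiver (point-source: −20·log₁₀(r/r_ref)), then combine on an intensity basis.
conveyor drive: 83.4 − 20·log₁₀(9.8/1.7) = 83.4 − 15.22 = 68.18 dB(A).
CNC lathe: 92.3 − 20·log₁₀(47.6/3.9) = 92.3 − 21.73 = 70.57 dB(A).
server rack: 60.0 − 20·log₁₀(46.8/4.5) = 60.0 − 20.34 = 39.66 dB(A).
Σ 10^(L/10) = 1.799e+07 → L_total = 10·log₁₀(1.799e+07) = 72.55 dB(A).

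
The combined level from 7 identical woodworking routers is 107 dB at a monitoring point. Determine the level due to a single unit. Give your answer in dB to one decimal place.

7 equal contributions raise the level by 10·log₁₀ 7 = 8.451 dB, so each unit alone gives 107 − 8.451.

98.5 dB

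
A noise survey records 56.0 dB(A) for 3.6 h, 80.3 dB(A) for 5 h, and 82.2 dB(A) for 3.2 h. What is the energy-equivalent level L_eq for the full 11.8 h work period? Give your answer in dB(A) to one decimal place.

79.6 dB(A)

The energy average is taken in the linear domain: L_eq = 10·log₁₀[(Σ tᵢ·10^(Lᵢ/10))/T], T = 11.8 h.
Σ tᵢ·10^(Lᵢ/10) = 3.6·10^(56.0/10) + 5·10^(80.3/10) + 3.2·10^(82.2/10) = 1.068e+09.
L_eq = 10·log₁₀(1.068e+09/11.8) = 79.57 dB(A).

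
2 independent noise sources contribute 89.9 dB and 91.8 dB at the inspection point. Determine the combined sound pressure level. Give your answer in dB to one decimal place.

For uncorrelated sources the intensities add, so convert each level to linear form, sum, and take 10·log₁₀ of the total.
Σ 10^(L/10) = 10^(89.9/10) + 10^(91.8/10) = 2.491e+09.
L_total = 10·log₁₀(2.491e+09) = 93.96 dB.

94.0 dB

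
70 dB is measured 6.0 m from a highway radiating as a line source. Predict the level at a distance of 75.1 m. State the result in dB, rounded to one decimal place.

59.0 dB

Line-source attenuation: ΔL = 10·log₁₀(r₂/r₁) = 10·log₁₀(75.1/6.0) = 10.975 dB.
L₂ = 70 − 10·log₁₀(75.1/6.0) = 70 − 10.975 = 59.03 dB.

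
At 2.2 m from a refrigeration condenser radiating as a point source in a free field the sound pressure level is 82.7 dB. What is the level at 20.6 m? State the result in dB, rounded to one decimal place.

63.3 dB

Point-source attenuation: ΔL = 20·log₁₀(r₂/r₁) = 20·log₁₀(20.6/2.2) = 19.429 dB.
L₂ = 82.7 − 20·log₁₀(20.6/2.2) = 82.7 − 19.429 = 63.27 dB.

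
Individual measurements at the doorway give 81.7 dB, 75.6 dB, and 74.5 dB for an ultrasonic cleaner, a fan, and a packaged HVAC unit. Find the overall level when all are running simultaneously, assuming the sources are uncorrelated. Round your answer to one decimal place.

For uncorrelated sources the intensities add, so convert each level to linear form, sum, and take 10·log₁₀ of the total.
Σ 10^(L/10) = 10^(81.7/10) + 10^(75.6/10) + 10^(74.5/10) = 2.124e+08.
L_total = 10·log₁₀(2.124e+08) = 83.27 dB.

83.3 dB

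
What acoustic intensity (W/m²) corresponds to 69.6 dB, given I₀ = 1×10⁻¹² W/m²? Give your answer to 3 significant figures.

9.12e-06 W/m²

I/I₀ = 10^(69.6/10) = 9.12e+06, so I = 9.12e+06 × 10⁻¹² W/m².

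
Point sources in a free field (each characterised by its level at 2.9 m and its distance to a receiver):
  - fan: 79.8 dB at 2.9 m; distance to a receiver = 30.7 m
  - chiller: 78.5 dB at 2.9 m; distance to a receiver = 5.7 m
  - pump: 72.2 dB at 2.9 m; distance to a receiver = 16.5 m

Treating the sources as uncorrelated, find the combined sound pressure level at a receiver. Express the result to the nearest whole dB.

Apply inverse-square spreading to bring every level to the receiver, then sum 10^(L/10).
fan: 79.8 − 20·log₁₀(30.7/2.9) = 79.8 − 20.49 = 59.31 dB.
chiller: 78.5 − 20·log₁₀(5.7/2.9) = 78.5 − 5.87 = 72.63 dB.
pump: 72.2 − 20·log₁₀(16.5/2.9) = 72.2 − 15.10 = 57.10 dB.
Σ 10^(L/10) = 1.969e+07 → L_total = 10·log₁₀(1.969e+07) = 72.94 dB.

73 dB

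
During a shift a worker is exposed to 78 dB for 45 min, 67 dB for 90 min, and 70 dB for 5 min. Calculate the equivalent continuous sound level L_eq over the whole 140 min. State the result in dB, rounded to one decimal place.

73.8 dB

The energy average is taken in the linear domain: L_eq = 10·log₁₀[(Σ tᵢ·10^(Lᵢ/10))/T], T = 140 min.
Σ tᵢ·10^(Lᵢ/10) = 45·10^(78/10) + 90·10^(67/10) + 5·10^(70/10) = 3.340e+09.
L_eq = 10·log₁₀(3.340e+09/140) = 73.78 dB.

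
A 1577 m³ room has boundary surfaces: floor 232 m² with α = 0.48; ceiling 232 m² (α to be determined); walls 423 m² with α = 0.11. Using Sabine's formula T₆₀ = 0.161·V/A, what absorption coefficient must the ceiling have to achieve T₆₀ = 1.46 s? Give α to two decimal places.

0.07

A = 0.161·V/T₆₀ = 0.161·1577/1.46 = 173.90 m² sabins.
Absorption from the other surfaces = 232·0.48 + 423·0.11 = 157.89 m², so the ceiling must supply 16.01 m² over 232 m².
α = 16.01/232 = 0.069.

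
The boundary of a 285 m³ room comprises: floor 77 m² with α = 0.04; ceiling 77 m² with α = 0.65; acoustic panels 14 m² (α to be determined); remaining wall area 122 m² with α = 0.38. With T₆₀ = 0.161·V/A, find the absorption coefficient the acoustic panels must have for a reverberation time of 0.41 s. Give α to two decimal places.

Required total absorption A = 0.161·285/0.41 = 111.91 m².
Absorption from the other surfaces = 77·0.04 + 77·0.65 + 122·0.38 = 99.49 m², so the acoustic panels must supply 12.42 m² over 14 m².
α = 12.42/14 = 0.887.

0.89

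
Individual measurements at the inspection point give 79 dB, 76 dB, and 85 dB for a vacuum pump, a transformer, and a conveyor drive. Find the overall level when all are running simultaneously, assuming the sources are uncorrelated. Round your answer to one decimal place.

Incoherent sources combine by intensity addition: L_total = 10·log₁₀(Σ 10^(L_i/10)).
Σ 10^(L/10) = 10^(79/10) + 10^(76/10) + 10^(85/10) = 4.355e+08.
L_total = 10·log₁₀(4.355e+08) = 86.39 dB.

86.4 dB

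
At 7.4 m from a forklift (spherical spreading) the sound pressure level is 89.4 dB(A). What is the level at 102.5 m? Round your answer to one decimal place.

Point-source attenuation: ΔL = 20·log₁₀(r₂/r₁) = 20·log₁₀(102.5/7.4) = 22.830 dB.
L₂ = 89.4 − 20·log₁₀(102.5/7.4) = 89.4 − 22.830 = 66.57 dB(A).

66.6 dB(A)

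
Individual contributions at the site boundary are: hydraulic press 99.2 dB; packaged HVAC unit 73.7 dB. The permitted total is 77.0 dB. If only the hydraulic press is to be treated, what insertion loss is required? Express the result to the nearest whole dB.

25 dB

Everything except the hydraulic press sums to 10^(73.7/10) = 2.344e+07 in linear terms, 73.70 dB.
To meet 77.0 dB overall, the treated hydraulic press may contribute at most 10^(77.0/10) − 2.344e+07 = 2.668e+07, i.e. 74.26 dB.
So the hydraulic press must be reduced from 99.2 to 74.26 dB: IL = 24.94 dB.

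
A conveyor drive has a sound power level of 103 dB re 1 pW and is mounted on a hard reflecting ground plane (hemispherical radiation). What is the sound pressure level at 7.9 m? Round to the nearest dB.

77 dB

The power spreads over a hemisphere of area 2π·r², so L_p = L_w − 10·log₁₀(2π·r²).
2π·r² = 392.1 m², 10·log₁₀ of that is 25.934 dB.
L_p = 103 − 25.934 = 77.07 dB.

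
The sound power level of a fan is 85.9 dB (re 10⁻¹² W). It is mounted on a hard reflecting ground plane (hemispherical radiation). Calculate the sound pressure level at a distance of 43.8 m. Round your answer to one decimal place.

45.1 dB

L_p = L_w − 10·log₁₀(2π·r²) with r = 43.8 m.
2π·r² = 1.205e+04 m², 10·log₁₀ of that is 40.811 dB.
L_p = 85.9 − 40.811 = 45.09 dB.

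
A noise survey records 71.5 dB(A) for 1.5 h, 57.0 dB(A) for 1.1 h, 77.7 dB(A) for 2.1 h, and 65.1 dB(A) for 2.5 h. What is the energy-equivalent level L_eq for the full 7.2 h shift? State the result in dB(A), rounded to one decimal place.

73.3 dB(A)

The energy average is taken in the linear domain: L_eq = 10·log₁₀[(Σ tᵢ·10^(Lᵢ/10))/T], T = 7.2 h.
Σ tᵢ·10^(Lᵢ/10) = 1.5·10^(71.5/10) + 1.1·10^(57.0/10) + 2.1·10^(77.7/10) + 2.5·10^(65.1/10) = 1.535e+08.
L_eq = 10·log₁₀(1.535e+08/7.2) = 73.29 dB(A).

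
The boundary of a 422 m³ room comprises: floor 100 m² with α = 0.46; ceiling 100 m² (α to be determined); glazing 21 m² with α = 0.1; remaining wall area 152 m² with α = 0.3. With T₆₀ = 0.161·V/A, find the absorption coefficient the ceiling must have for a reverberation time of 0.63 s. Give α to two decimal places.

From T₆₀ = 0.161·V/A, the target T₆₀ = 0.63 s needs A = 0.161·422/0.63 = 107.84 m².
Absorption from the other surfaces = 100·0.46 + 21·0.1 + 152·0.3 = 93.70 m², so the ceiling must supply 14.14 m² over 100 m².
α = 14.14/100 = 0.141.

0.14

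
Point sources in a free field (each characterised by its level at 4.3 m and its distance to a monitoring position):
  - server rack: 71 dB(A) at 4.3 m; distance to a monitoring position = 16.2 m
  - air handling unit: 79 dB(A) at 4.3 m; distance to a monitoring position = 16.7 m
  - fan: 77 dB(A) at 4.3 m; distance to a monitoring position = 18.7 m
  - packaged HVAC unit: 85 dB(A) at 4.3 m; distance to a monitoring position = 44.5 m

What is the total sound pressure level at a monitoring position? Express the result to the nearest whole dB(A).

71 dB(A)

Propagate each source to the receiver with L = L_ref − 20·log₁₀(r/r_ref), then add intensities.
server rack: 71 − 20·log₁₀(16.2/4.3) = 71 − 11.52 = 59.48 dB(A).
air handling unit: 79 − 20·log₁₀(16.7/4.3) = 79 − 11.78 = 67.22 dB(A).
fan: 77 − 20·log₁₀(18.7/4.3) = 77 − 12.77 = 64.23 dB(A).
packaged HVAC unit: 85 − 20·log₁₀(44.5/4.3) = 85 − 20.30 = 64.70 dB(A).
Σ 10^(L/10) = 1.176e+07 → L_total = 10·log₁₀(1.176e+07) = 70.70 dB(A).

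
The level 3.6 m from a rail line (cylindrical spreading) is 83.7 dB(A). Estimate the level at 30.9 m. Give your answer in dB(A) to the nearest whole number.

For a line source, L₂ = L₁ − 10·log₁₀(r₂/r₁).
L₂ = 83.7 − 10·log₁₀(30.9/3.6) = 83.7 − 9.337 = 74.36 dB(A).

74 dB(A)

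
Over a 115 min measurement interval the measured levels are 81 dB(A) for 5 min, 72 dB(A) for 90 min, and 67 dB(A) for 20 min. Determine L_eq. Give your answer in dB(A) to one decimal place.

Weight each interval's intensity by its duration and average over T = 115 min:
Σ tᵢ·10^(Lᵢ/10) = 5·10^(81/10) + 90·10^(72/10) + 20·10^(67/10) = 2.156e+09.
L_eq = 10·log₁₀(2.156e+09/115) = 72.73 dB(A).

72.7 dB(A)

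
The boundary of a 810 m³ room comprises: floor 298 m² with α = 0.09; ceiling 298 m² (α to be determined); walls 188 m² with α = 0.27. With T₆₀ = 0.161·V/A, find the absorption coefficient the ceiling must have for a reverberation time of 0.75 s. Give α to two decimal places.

0.32

A = 0.161·V/T₆₀ = 0.161·810/0.75 = 173.88 m² sabins.
Absorption from the other surfaces = 298·0.09 + 188·0.27 = 77.58 m², so the ceiling must supply 96.30 m² over 298 m².
α = 96.30/298 = 0.323.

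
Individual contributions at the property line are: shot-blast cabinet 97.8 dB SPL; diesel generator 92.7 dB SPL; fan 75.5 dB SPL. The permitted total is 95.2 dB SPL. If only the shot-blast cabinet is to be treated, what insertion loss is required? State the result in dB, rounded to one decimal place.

The untreated sources together contribute 10^(92.7/10) + 10^(75.5/10) = 1.898e+09, i.e. 92.78 dB SPL.
The limit corresponds to 10^(95.2/10) = 3.311e+09; subtracting the fixed part leaves 1.414e+09 for the shot-blast cabinet, i.e. 91.50 dB SPL.
So the shot-blast cabinet must be reduced from 97.8 to 91.50 dB SPL: IL = 6.30 dB.

6.3 dB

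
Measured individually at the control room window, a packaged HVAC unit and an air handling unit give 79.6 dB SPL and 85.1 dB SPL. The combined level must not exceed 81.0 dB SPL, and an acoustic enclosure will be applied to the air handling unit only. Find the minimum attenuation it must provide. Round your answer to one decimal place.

Everything except the air handling unit sums to 10^(79.6/10) = 9.120e+07 in linear terms, 79.60 dB SPL.
The limit corresponds to 10^(81.0/10) = 1.259e+08; subtracting the fixed part leaves 3.469e+07 for the air handling unit, i.e. 75.40 dB SPL.
Required insertion loss = 85.1 − 75.40 = 9.70 dB.

9.7 dB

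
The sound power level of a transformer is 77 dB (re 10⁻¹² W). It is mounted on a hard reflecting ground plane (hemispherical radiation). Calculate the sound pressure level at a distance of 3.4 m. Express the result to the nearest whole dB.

The power spreads over a hemisphere of area 2π·r², so L_p = L_w − 10·log₁₀(2π·r²).
2π·r² = 72.63 m², 10·log₁₀ of that is 18.611 dB.
L_p = 77 − 18.611 = 58.39 dB.

58 dB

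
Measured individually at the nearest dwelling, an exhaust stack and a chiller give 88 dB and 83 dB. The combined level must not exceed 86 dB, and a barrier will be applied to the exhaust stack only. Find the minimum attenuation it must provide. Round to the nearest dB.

5 dB

The untreated sources together contribute 10^(83/10) = 1.995e+08, i.e. 83.00 dB.
The limit corresponds to 10^(86/10) = 3.981e+08; subtracting the fixed part leaves 1.986e+08 for the exhaust stack, i.e. 82.98 dB.
Required insertion loss = 88 − 82.98 = 5.02 dB.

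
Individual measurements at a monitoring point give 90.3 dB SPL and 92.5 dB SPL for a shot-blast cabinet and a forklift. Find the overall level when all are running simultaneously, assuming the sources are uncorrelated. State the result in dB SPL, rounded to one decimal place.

94.5 dB SPL

Incoherent sources combine by intensity addition: L_total = 10·log₁₀(Σ 10^(L_i/10)).
Σ 10^(L/10) = 10^(90.3/10) + 10^(92.5/10) = 2.850e+09.
L_total = 10·log₁₀(2.850e+09) = 94.55 dB SPL.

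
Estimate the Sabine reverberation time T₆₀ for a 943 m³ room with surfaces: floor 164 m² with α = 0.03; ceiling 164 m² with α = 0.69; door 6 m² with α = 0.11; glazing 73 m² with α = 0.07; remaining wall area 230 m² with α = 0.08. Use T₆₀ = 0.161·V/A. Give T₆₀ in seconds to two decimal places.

1.07 s

A = Σ Sᵢαᵢ = 164·0.03 + 164·0.69 + 6·0.11 + 73·0.07 + 230·0.08 = 142.25 m².
T₆₀ = 0.161 × 943 / 142.25 = 1.067 s.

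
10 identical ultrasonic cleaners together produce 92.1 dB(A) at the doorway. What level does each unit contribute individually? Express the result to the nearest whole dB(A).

10 equal contributions raise the level by 10·log₁₀ 10 = 10.000 dB, so each unit alone gives 92.1 − 10.000.

82 dB(A)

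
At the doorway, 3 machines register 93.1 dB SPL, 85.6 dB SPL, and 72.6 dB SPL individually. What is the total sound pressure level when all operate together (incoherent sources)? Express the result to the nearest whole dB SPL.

Incoherent sources combine by intensity addition: L_total = 10·log₁₀(Σ 10^(L_i/10)).
Σ 10^(L/10) = 10^(93.1/10) + 10^(85.6/10) + 10^(72.6/10) = 2.423e+09.
L_total = 10·log₁₀(2.423e+09) = 93.84 dB SPL.

94 dB SPL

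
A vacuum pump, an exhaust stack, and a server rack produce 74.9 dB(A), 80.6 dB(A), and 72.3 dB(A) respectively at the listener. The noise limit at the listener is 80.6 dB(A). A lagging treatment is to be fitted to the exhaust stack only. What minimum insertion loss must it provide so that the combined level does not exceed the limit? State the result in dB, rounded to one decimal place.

2.3 dB

Fixed contribution from the other sources: Σ 10^(L/10) = 10^(74.9/10) + 10^(72.3/10) = 4.789e+07 (76.80 dB(A)).
To meet 80.6 dB(A) overall, the treated exhaust stack may contribute at most 10^(80.6/10) − 4.789e+07 = 6.693e+07, i.e. 78.26 dB(A).
So the exhaust stack must be reduced from 80.6 to 78.26 dB(A): IL = 2.34 dB.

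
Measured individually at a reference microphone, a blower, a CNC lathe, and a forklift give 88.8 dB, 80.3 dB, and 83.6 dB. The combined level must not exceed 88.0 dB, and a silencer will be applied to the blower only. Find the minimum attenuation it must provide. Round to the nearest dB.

4 dB

The untreated sources together contribute 10^(80.3/10) + 10^(83.6/10) = 3.362e+08, i.e. 85.27 dB.
The limit corresponds to 10^(88.0/10) = 6.310e+08; subtracting the fixed part leaves 2.947e+08 for the blower, i.e. 84.69 dB.
Required insertion loss = 88.8 − 84.69 = 4.11 dB.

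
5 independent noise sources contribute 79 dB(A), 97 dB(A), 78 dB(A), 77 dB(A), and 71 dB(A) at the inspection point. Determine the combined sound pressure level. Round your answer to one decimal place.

97.2 dB(A)

For uncorrelated sources the intensities add, so convert each level to linear form, sum, and take 10·log₁₀ of the total.
Σ 10^(L/10) = 10^(79/10) + 10^(97/10) + 10^(78/10) + 10^(77/10) + 10^(71/10) = 5.217e+09.
L_total = 10·log₁₀(5.217e+09) = 97.17 dB(A).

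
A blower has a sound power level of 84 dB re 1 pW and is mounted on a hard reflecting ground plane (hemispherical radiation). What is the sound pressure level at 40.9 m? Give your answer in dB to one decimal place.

43.8 dB

Free-field hemispherical radiation: L_p = L_w − 10·log₁₀(2π·r²), r = 40.9 m.
2π·r² = 1.051e+04 m², 10·log₁₀ of that is 40.216 dB.
L_p = 84 − 40.216 = 43.78 dB.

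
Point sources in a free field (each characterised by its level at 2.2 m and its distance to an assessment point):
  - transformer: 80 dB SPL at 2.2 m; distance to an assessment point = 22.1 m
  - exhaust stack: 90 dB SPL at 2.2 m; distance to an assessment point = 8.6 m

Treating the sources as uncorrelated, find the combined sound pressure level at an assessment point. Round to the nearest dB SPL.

Apply inverse-square spreading to bring every level to the receiver, then sum 10^(L/10).
transformer: 80 − 20·log₁₀(22.1/2.2) = 80 − 20.04 = 59.96 dB SPL.
exhaust stack: 90 − 20·log₁₀(8.6/2.2) = 90 − 11.84 = 78.16 dB SPL.
Σ 10^(L/10) = 6.643e+07 → L_total = 10·log₁₀(6.643e+07) = 78.22 dB SPL.

78 dB SPL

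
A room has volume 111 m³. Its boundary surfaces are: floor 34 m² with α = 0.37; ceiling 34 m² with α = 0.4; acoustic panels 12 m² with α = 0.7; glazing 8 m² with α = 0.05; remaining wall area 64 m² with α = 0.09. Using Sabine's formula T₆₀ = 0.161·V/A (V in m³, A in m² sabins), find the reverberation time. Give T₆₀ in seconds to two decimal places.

Summing Sᵢαᵢ: 34·0.37 + 34·0.4 + 12·0.7 + 8·0.05 + 64·0.09 = 40.74 m².
T₆₀ = 0.161 × 111 / 40.74 = 0.439 s.

0.44 s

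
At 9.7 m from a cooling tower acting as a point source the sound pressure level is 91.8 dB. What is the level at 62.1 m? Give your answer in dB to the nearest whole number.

76 dB

Spherical spreading from a point source gives a 20·log₁₀(r₂/r₁) drop.
L₂ = 91.8 − 20·log₁₀(62.1/9.7) = 91.8 − 16.126 = 75.67 dB.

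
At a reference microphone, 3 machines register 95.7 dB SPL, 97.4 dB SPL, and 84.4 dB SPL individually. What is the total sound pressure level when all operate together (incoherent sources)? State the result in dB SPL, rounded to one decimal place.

For uncorrelated sources the intensities add, so convert each level to linear form, sum, and take 10·log₁₀ of the total.
Σ 10^(L/10) = 10^(95.7/10) + 10^(97.4/10) + 10^(84.4/10) = 9.486e+09.
L_total = 10·log₁₀(9.486e+09) = 99.77 dB SPL.

99.8 dB SPL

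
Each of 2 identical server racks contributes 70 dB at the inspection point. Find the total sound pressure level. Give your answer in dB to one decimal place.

N identical incoherent sources raise the level by 10·log₁₀ N.
L_total = 70 + 10·log₁₀(2) = 70 + 3.010 = 73.01 dB.

73.0 dB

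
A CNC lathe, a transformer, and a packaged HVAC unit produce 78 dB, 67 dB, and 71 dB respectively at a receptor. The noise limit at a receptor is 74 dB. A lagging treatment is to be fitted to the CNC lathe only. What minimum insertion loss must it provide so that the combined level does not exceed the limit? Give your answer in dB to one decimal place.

9.2 dB

Fixed contribution from the other sources: Σ 10^(L/10) = 10^(67/10) + 10^(71/10) = 1.760e+07 (72.46 dB).
The limit corresponds to 10^(74/10) = 2.512e+07; subtracting the fixed part leaves 7.518e+06 for the CNC lathe, i.e. 68.76 dB.
Required insertion loss = 78 − 68.76 = 9.24 dB.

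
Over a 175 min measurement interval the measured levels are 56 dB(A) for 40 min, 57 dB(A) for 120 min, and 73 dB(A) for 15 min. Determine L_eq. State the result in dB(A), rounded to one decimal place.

L_eq = 10·log₁₀[(1/T)·Σ tᵢ·10^(Lᵢ/10)] with T = 175 min.
Σ tᵢ·10^(Lᵢ/10) = 40·10^(56/10) + 120·10^(57/10) + 15·10^(73/10) = 3.754e+08.
L_eq = 10·log₁₀(3.754e+08/175) = 63.31 dB(A).

63.3 dB(A)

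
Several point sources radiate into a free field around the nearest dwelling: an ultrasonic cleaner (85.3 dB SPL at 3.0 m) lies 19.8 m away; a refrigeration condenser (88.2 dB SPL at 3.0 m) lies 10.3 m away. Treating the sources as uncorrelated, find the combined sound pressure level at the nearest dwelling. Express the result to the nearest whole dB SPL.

Apply inverse-square spreading to bring every level to the receiver, then sum 10^(L/10).
ultrasonic cleaner: 85.3 − 20·log₁₀(19.8/3.0) = 85.3 − 16.39 = 68.91 dB SPL.
refrigeration condenser: 88.2 − 20·log₁₀(10.3/3.0) = 88.2 − 10.71 = 77.49 dB SPL.
Σ 10^(L/10) = 6.383e+07 → L_total = 10·log₁₀(6.383e+07) = 78.05 dB SPL.

78 dB SPL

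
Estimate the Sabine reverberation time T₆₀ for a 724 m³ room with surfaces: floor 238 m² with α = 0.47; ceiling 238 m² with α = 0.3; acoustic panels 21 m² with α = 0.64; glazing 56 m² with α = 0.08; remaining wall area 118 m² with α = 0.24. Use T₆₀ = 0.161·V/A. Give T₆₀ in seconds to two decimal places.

0.51 s

Summing Sᵢαᵢ: 238·0.47 + 238·0.3 + 21·0.64 + 56·0.08 + 118·0.24 = 229.50 m².
T₆₀ = 0.161·V/A = 0.161·724/229.50 = 0.508 s.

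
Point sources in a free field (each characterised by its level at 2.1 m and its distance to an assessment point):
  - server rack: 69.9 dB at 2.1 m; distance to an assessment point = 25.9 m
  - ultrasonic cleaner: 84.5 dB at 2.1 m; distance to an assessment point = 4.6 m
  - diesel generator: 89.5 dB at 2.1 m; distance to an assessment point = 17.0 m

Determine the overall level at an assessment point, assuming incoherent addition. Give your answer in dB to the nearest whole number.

79 dB

Propagate each source to the receiver with L = L_ref − 20·log₁₀(r/r_ref), then add intensities.
server rack: 69.9 − 20·log₁₀(25.9/2.1) = 69.9 − 21.82 = 48.08 dB.
ultrasonic cleaner: 84.5 − 20·log₁₀(4.6/2.1) = 84.5 − 6.81 = 77.69 dB.
diesel generator: 89.5 − 20·log₁₀(17.0/2.1) = 89.5 − 18.16 = 71.34 dB.
Σ 10^(L/10) = 7.240e+07 → L_total = 10·log₁₀(7.240e+07) = 78.60 dB.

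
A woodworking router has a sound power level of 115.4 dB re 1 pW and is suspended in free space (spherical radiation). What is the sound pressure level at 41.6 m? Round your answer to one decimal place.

L_p = L_w − 10·log₁₀(4π·r²) with r = 41.6 m.
4π·r² = 2.175e+04 m², 10·log₁₀ of that is 43.374 dB.
L_p = 115.4 − 43.374 = 72.03 dB.

72.0 dB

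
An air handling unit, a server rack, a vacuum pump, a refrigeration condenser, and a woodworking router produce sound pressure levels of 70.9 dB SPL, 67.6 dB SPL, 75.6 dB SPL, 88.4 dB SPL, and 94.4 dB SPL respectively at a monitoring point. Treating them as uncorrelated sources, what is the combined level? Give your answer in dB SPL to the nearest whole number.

95 dB SPL

For uncorrelated sources the intensities add, so convert each level to linear form, sum, and take 10·log₁₀ of the total.
Σ 10^(L/10) = 10^(70.9/10) + 10^(67.6/10) + 10^(75.6/10) + 10^(88.4/10) + 10^(94.4/10) = 3.500e+09.
L_total = 10·log₁₀(3.500e+09) = 95.44 dB SPL.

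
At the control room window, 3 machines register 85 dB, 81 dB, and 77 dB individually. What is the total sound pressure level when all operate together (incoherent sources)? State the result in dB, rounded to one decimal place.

Incoherent sources combine by intensity addition: L_total = 10·log₁₀(Σ 10^(L_i/10)).
Σ 10^(L/10) = 10^(85/10) + 10^(81/10) + 10^(77/10) = 4.922e+08.
L_total = 10·log₁₀(4.922e+08) = 86.92 dB.

86.9 dB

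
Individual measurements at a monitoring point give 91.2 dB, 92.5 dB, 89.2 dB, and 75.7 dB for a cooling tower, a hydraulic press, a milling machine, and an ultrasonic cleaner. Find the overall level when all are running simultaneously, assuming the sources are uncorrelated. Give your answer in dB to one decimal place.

For uncorrelated sources the intensities add, so convert each level to linear form, sum, and take 10·log₁₀ of the total.
Σ 10^(L/10) = 10^(91.2/10) + 10^(92.5/10) + 10^(89.2/10) + 10^(75.7/10) = 3.965e+09.
L_total = 10·log₁₀(3.965e+09) = 95.98 dB.

96.0 dB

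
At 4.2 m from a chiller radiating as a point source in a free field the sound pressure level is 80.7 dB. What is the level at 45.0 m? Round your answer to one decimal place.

60.1 dB

Spherical spreading from a point source gives a 20·log₁₀(r₂/r₁) drop.
L₂ = 80.7 − 20·log₁₀(45.0/4.2) = 80.7 − 20.599 = 60.10 dB.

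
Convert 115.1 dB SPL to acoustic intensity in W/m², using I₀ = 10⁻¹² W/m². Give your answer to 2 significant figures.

I/I₀ = 10^(115.1/10) = 3.236e+11, so I = 3.236e+11 × 10⁻¹² W/m².

0.32 W/m²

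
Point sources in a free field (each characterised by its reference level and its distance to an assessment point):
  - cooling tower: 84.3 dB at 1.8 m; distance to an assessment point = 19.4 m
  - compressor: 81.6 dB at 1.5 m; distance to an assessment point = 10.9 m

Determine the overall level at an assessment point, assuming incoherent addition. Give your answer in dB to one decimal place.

Apply inverse-square spreading to bring every level to the receiver, then sum 10^(L/10).
cooling tower: 84.3 − 20·log₁₀(19.4/1.8) = 84.3 − 20.65 = 63.65 dB.
compressor: 81.6 − 20·log₁₀(10.9/1.5) = 81.6 − 17.23 = 64.37 dB.
Σ 10^(L/10) = 5.054e+06 → L_total = 10·log₁₀(5.054e+06) = 67.04 dB.

67.0 dB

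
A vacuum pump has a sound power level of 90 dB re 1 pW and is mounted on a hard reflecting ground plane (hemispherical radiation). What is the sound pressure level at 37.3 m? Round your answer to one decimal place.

50.6 dB

Free-field hemispherical radiation: L_p = L_w − 10·log₁₀(2π·r²), r = 37.3 m.
2π·r² = 8742 m², 10·log₁₀ of that is 39.416 dB.
L_p = 90 − 39.416 = 50.58 dB.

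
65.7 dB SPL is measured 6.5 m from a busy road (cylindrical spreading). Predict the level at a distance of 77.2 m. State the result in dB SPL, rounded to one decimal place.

55.0 dB SPL

For a line source, L₂ = L₁ − 10·log₁₀(r₂/r₁).
L₂ = 65.7 − 10·log₁₀(77.2/6.5) = 65.7 − 10.747 = 54.95 dB SPL.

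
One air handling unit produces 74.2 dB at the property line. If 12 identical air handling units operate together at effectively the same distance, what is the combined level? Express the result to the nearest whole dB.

N identical incoherent sources raise the level by 10·log₁₀ N.
L_total = 74.2 + 10·log₁₀(12) = 74.2 + 10.792 = 84.99 dB.

85 dB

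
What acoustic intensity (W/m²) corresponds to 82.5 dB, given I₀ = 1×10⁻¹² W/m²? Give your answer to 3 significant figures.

L = 10·log₁₀(I/I₀) ⇒ I = I₀·10^(L/10) = 10⁻¹² × 10^8.25.

0.000178 W/m²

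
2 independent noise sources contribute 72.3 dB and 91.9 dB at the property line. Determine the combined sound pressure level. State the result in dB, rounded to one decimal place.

91.9 dB

For uncorrelated sources the intensities add, so convert each level to linear form, sum, and take 10·log₁₀ of the total.
Σ 10^(L/10) = 10^(72.3/10) + 10^(91.9/10) = 1.566e+09.
L_total = 10·log₁₀(1.566e+09) = 91.95 dB.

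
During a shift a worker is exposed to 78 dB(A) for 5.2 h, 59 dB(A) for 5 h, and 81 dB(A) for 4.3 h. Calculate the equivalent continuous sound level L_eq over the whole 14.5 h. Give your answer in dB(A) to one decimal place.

L_eq = 10·log₁₀[(1/T)·Σ tᵢ·10^(Lᵢ/10)] with T = 14.5 h.
Σ tᵢ·10^(Lᵢ/10) = 5.2·10^(78/10) + 5·10^(59/10) + 4.3·10^(81/10) = 8.734e+08.
L_eq = 10·log₁₀(8.734e+08/14.5) = 77.80 dB(A).

77.8 dB(A)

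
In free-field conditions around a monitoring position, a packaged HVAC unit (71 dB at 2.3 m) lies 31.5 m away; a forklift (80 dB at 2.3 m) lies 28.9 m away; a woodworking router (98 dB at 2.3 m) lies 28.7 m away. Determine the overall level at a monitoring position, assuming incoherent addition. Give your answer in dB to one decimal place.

76.2 dB

Apply inverse-square spreading to bring every level to the receiver, then sum 10^(L/10).
packaged HVAC unit: 71 − 20·log₁₀(31.5/2.3) = 71 − 22.73 = 48.27 dB.
forklift: 80 − 20·log₁₀(28.9/2.3) = 80 − 21.98 = 58.02 dB.
woodworking router: 98 − 20·log₁₀(28.7/2.3) = 98 − 21.92 = 76.08 dB.
Σ 10^(L/10) = 4.122e+07 → L_total = 10·log₁₀(4.122e+07) = 76.15 dB.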